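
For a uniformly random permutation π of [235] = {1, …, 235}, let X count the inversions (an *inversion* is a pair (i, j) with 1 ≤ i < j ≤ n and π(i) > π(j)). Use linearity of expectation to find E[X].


Write X = Σ X_I over the C(235, 2) = 27495 pairs i < j, with X_I the indicator of one inversion.
There are 27495 indicators.
For each fixed pair i < j, the values π(i) and π(j) are two distinct elements of {1, …, 235} in uniformly random order; by symmetry P[π(i) > π(j)] = 1/2.
By linearity: E[X] = 27495 · (1/2) = C(235, 2) · (1/2) = 27495/2 = 27495/2 ≈ 13747.500000.

E[X] = 27495/2 = 13747.500000.


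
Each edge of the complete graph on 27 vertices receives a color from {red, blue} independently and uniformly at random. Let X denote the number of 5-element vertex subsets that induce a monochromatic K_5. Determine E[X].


Let X = Σ_S X_S over the C(27, 5) = 80730 subsets S of size 5, where X_S = 1 if the K_5 on S is monochromatic.
For a fixed S, the K_5 on S has C(5, 2) = 10 edges. P[all 10 edges red] = (1/2)^10, and likewise for blue, so P[monochromatic] = 2·(1/2)^10 = 2^{1 − 10} = 1/512.
Summing: E[X] = C(27, 5) · 2^{1 − 10} = 80730 · 1/512 = 40365/256.
Numerically: E[X] ≈ 157.675781.

E[X] = C(27,5)·2^(1−C(5,2)) = 40365/256 ≈ 157.675781.


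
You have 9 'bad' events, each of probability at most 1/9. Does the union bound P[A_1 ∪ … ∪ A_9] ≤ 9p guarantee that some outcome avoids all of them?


Union bound: P[∪_{i=1}^{9} A_i] ≤ Σ_i P[A_i] ≤ 9·p = 9·(1/9) = 1.
Numerically: 1 ≈ 1.0000.
Is 1 < 1? NO.
Since the bound 1 is ≥ 1, the union bound is uninformative here; it does NOT by itself certify existence.

9·p = 1 ≈ 1.0000; existence NOT certified by the union bound.


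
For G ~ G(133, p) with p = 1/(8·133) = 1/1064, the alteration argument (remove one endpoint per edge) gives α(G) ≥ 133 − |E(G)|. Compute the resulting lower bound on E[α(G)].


E[|E(G)|] = C(133, 2)·p = 8778 · (1/1064) = 33/4.
E[α(G)] ≥ n − E[|E(G)|] = 133 − 33/4 = 499/4.
Numerically: ≈ 124.750.
(This is only a lower bound; the true E[α(G)] may be larger.)

E[α(G)] ≥ 499/4 ≈ 124.750.


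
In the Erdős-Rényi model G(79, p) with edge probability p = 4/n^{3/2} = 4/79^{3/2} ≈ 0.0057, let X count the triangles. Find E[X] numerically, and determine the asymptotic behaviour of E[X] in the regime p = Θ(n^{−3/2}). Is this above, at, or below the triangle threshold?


Number of potential triangles: C(79, 3) = 79079.
Each occurs with probability p³ ≈ (0.0057)³ ≈ 1.84866e-07.
By linearity: E[X] = C(79, 3)·p³ ≈ 79079 · 1.84866e-07 ≈ 0.015.
Since α = 3/2 > 1, p = c/n^{3/2} = o(1/n) is below the triangle threshold p ~ 1/n. Asymptotically E[X] ~ (c³/6)·n^{3(1−α)} = (4³/6)·n^{-1.5} → 0, so by Markov's inequality G has no triangles w.h.p.

E[X] ≈ 0.015; in regime p = Θ(1/n^{3/2}) E[X] tends to 0 (below the triangle threshold p ~ 1/n).


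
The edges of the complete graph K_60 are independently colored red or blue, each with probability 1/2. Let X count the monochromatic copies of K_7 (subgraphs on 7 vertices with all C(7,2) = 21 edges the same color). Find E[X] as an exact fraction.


Let X = Σ_S X_S over the C(60, 7) = 386206920 subsets S of size 7, where X_S = 1 if the K_7 on S is monochromatic.
For a fixed S, the K_7 on S has C(7, 2) = 21 edges. P[all 21 edges red] = (1/2)^21, and likewise for blue, so P[monochromatic] = 2·(1/2)^21 = 2^{1 − 21} = 1/1048576.
By linearity: E[X] = C(60, 7) · 2^{1 − 21} = 386206920 · 1/1048576 = 48275865/131072.
Numerically: E[X] ≈ 368.316.

E[X] = C(60,7)·2^(1−C(7,2)) = 48275865/131072 ≈ 368.316.


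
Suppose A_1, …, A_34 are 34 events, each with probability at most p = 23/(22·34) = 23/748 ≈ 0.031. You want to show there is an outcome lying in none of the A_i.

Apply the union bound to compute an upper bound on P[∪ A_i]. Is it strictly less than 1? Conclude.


Union bound: P[∪_{i=1}^{34} A_i] ≤ Σ_i P[A_i] ≤ 34·p = 34·(23/748) = 23/22.
Numerically: 23/22 ≈ 1.045.
Is 23/22 < 1? NO.
Since the bound 23/22 is ≥ 1, the union bound is uninformative here; it does NOT by itself certify existence.

34·p = 23/22 ≈ 1.045; existence NOT certified by the union bound.


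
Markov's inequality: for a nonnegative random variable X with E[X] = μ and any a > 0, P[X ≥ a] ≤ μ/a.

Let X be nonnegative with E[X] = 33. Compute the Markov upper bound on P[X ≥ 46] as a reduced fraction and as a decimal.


μ = E[X] = 33, a = 46.
Markov: P[X ≥ 46] ≤ μ/a = (33)/46 = 33/46.
Numerically: ≈ 0.71739.
(Since a = 46 > μ = 33.00000, the bound 33/46 is < 1 and informative.)

P[X ≥ 46] ≤ 33/46 ≈ 0.71739.


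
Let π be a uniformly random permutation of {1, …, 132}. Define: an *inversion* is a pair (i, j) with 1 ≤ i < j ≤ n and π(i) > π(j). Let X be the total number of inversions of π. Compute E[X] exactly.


Write X = Σ X_I over the C(132, 2) = 8646 pairs i < j, with X_I the indicator of one inversion.
There are 8646 indicators.
For each fixed pair i < j, the values π(i) and π(j) are two distinct elements of {1, …, 132} in uniformly random order; by symmetry P[π(i) > π(j)] = 1/2.
By linearity: E[X] = 8646 · (1/2) = C(132, 2) · (1/2) = 8646/2 = 4323 ≈ 4323.0000.

E[X] = 4323 = 4323.0000.


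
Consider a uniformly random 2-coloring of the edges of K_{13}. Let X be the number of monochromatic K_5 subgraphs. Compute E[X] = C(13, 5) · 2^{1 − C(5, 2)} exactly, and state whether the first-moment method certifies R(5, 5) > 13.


E[X] = C(13, 5) · 2^{1 − 10} = 1287 · 2^{−9} = 1287/512.
As a reduced fraction: E[X] = 1287/512 ≈ 2.513672.
Is E[X] < 1? NO.
Since E[X] ≥ 1, the first-moment bound is inconclusive at n = 13; it does NOT by itself certify R(5, 5) > 13.

E[X] = 1287/512 ≈ 2.513672; E[X] ≥ 1; first-moment method inconclusive here.


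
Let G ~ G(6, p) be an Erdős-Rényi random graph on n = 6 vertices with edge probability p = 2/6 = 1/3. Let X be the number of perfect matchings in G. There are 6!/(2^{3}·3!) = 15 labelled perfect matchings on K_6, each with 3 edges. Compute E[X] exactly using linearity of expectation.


K_6 has 6!/(2^{3}·3!) = 15 labelled perfect matchings.
For each such perfect matching H, let X_H = 1 if all 3 edges of H are present in G. Then P[X_H = 1] = p^{3} = (1/3)^{3} = 1/27.
By linearity of expectation: E[X] = Σ_H E[X_H] = 15 · p^{3} = 15 · 1/27 = 5/9.
Numerically: E[X] ≈ 0.5556.

E[X] = 15 · (1/3)^{3} = 5/9 ≈ 0.5556.


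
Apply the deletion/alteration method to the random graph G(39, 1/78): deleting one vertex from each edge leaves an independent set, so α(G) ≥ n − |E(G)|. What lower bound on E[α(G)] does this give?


E[|E(G)|] = C(39, 2)·p = 741 · (1/78) = 19/2.
E[α(G)] ≥ n − E[|E(G)|] = 39 − 19/2 = 59/2.
Numerically: ≈ 29.50000.
(This is only a lower bound; the true E[α(G)] may be larger.)

E[α(G)] ≥ 59/2 ≈ 29.50000.


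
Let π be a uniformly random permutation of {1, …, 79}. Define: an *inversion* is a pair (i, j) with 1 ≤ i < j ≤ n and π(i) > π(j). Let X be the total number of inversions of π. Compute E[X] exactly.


Write X = Σ X_I over the C(79, 2) = 3081 pairs i < j, with X_I the indicator of one inversion.
There are 3081 indicators.
For each fixed pair i < j, the values π(i) and π(j) are two distinct elements of {1, …, 79} in uniformly random order; by symmetry P[π(i) > π(j)] = 1/2.
By linearity: E[X] = 3081 · (1/2) = C(79, 2) · (1/2) = 3081/2 = 3081/2 ≈ 1540.500000.

E[X] = 3081/2 = 1540.500000.


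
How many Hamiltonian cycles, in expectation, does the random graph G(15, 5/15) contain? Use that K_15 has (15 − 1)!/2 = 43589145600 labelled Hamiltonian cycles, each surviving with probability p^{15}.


K_15 has (15 − 1)!/2 = 43589145600 labelled Hamiltonian cycles.
For each such Hamiltonian cycle H, let X_H = 1 if all 15 edges of H are present in G. Then P[X_H = 1] = p^{15} = (1/3)^{15} = 1/14348907.
By linearity of expectation: E[X] = Σ_H E[X_H] = 43589145600 · p^{15} = 43589145600 · 1/14348907 = 179379200/59049.
Numerically: E[X] ≈ 3.04e+03.

E[X] = 43589145600 · (1/3)^{15} = 179379200/59049 ≈ 3.04e+03.


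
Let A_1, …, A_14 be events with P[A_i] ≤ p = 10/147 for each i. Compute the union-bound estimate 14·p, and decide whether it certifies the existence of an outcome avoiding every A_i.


Union bound: P[∪_{i=1}^{14} A_i] ≤ Σ_i P[A_i] ≤ 14·p = 14·(10/147) = 20/21.
Numerically: 20/21 ≈ 0.952381.
Is 20/21 < 1? YES.
Since P[∪ A_i] ≤ 20/21 < 1, the complement has P[∩ A_i^c] ≥ 1 − 20/21 = 1/21 > 0, so some outcome avoids every A_i.

14·p = 20/21 ≈ 0.952381; existence CERTIFIED by the union bound.


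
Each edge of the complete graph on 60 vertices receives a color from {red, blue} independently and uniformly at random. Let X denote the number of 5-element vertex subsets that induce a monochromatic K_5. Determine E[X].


Let X = Σ_S X_S over the C(60, 5) = 5461512 subsets S of size 5, where X_S = 1 if the K_5 on S is monochromatic.
For a fixed S, the K_5 on S has C(5, 2) = 10 edges. P[all 10 edges red] = (1/2)^10, and likewise for blue, so P[monochromatic] = 2·(1/2)^10 = 2^{1 − 10} = 1/512.
By linearity of expectation: E[X] = C(60, 5) · 2^{1 − 10} = 5461512 · 1/512 = 682689/64.
Numerically: E[X] ≈ 10667.0156.

E[X] = C(60,5)·2^(1−C(5,2)) = 682689/64 ≈ 10667.0156.


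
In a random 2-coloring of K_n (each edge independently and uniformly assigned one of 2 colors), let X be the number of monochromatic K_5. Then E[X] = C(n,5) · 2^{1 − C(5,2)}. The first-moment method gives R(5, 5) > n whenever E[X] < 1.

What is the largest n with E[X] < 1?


We need C(n, 5) · 2^{1 − 10} < 1, i.e. C(n, 5) < 2^{10 − 1} = 512.
Check values of n near the boundary:
  n = 7: C(7, 5) = 21; 21 < 512? YES
  n = 8: C(8, 5) = 56; 56 < 512? YES
  n = 9: C(9, 5) = 126; 126 < 512? YES
  n = 10: C(10, 5) = 252; 252 < 512? YES
  n = 11: C(11, 5) = 462; 462 < 512? YES
  n = 12: C(12, 5) = 792; 792 < 512? NO
The largest n with C(n, 5) < 512 is n = 11 (where E[X] = 231/256 ≈ 0.9023438). Hence R(5, 5) > 11, i.e. R(5, 5) ≥ 12.

Largest n = 11; hence R(5, 5) > 11.


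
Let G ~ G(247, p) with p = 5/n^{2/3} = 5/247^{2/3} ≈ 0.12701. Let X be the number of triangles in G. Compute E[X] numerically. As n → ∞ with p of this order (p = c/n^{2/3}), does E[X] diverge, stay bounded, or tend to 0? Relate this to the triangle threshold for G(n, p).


Number of potential triangles: C(247, 3) = 2481115.
Each occurs with probability p³ ≈ (0.12701)³ ≈ 2.04887803e-03.
By linearity: E[X] = C(247, 3)·p³ ≈ 2481115 · 2.04887803e-03 ≈ 5083.502024.
Since α = 2/3 < 1, p = c/n^{2/3} ≫ 1/n is above the triangle threshold p ~ 1/n. Asymptotically E[X] ~ (c³/6)·n^{3(1−α)} = (5³/6)·n^{1} → ∞; triangles are abundant w.h.p.

E[X] ≈ 5083.502024; in regime p = Θ(1/n^{2/3}) E[X] diverges (above the triangle threshold p ~ 1/n).


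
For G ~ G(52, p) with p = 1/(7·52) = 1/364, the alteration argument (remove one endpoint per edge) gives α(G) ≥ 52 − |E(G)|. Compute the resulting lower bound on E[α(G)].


E[|E(G)|] = C(52, 2)·p = 1326 · (1/364) = 51/14.
E[α(G)] ≥ n − E[|E(G)|] = 52 − 51/14 = 677/14.
Numerically: ≈ 48.357.
(This is only a lower bound; the true E[α(G)] may be larger.)

E[α(G)] ≥ 677/14 ≈ 48.357.


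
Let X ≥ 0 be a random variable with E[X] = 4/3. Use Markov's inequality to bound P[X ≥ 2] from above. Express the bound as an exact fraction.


μ = E[X] = 4/3, a = 2.
Markov: P[X ≥ 2] ≤ μ/a = (4/3)/2 = 2/3.
Numerically: ≈ 0.66667.
(Since a = 2 > μ = 1.33333, the bound 2/3 is < 1 and informative.)

P[X ≥ 2] ≤ 2/3 ≈ 0.66667.


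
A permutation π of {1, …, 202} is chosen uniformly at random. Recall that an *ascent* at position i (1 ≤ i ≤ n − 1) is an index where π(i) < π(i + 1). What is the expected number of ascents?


Write X = Σ X_I over i = 1, …, 201, with X_I the indicator of one ascent.
There are 201 indicators.
For each fixed i, the pair (π(i), π(i+1)) is a uniformly random ordered pair of distinct values from {1, …, 202}; by symmetry P[π(i) < π(i+1)] = 1/2.
By linearity: E[X] = 201 · (1/2) = (202 − 1) · (1/2) = 201/2 ≈ 100.500000.

E[X] = 201/2 = 100.500000.


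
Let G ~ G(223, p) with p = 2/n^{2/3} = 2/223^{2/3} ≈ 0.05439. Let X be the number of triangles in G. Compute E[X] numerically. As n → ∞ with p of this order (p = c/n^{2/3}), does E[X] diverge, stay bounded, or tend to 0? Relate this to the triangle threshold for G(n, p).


Number of potential triangles: C(223, 3) = 1823471.
Each occurs with probability p³ ≈ (0.05439)³ ≈ 1.608719e-04.
By linearity: E[X] = C(223, 3)·p³ ≈ 1823471 · 1.608719e-04 ≈ 293.3453.
Since α = 2/3 < 1, p = c/n^{2/3} ≫ 1/n is above the triangle threshold p ~ 1/n. Asymptotically E[X] ~ (c³/6)·n^{3(1−α)} = (2³/6)·n^{1} → ∞; triangles are abundant w.h.p.

E[X] ≈ 293.3453; in regime p = Θ(1/n^{2/3}) E[X] diverges (above the triangle threshold p ~ 1/n).


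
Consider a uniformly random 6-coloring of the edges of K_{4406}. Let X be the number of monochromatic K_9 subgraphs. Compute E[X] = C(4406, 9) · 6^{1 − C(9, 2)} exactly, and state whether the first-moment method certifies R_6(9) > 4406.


E[X] = C(4406, 9) · 6^{1 − 36} = 1710356485221788389505285700 · 6^{−35} = 1710356485221788389505285700/1719070799748422591028658176.
As a reduced fraction: E[X] = 142529707101815699125440475/143255899979035215919054848 ≈ 0.995.
Is E[X] < 1? YES.
Since E[X] < 1, there exists a 6-coloring of K_{4406} with no monochromatic K_9; hence R_6(9) > 4406.

E[X] = 142529707101815699125440475/143255899979035215919054848 ≈ 0.995; E[X] < 1, so R_6(9) > 4406.


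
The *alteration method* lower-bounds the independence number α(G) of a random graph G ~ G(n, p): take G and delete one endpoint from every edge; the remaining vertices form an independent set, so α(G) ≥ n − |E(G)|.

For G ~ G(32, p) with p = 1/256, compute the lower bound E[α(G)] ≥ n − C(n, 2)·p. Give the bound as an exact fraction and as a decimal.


E[|E(G)|] = C(32, 2)·p = 496 · (1/256) = 31/16.
E[α(G)] ≥ n − E[|E(G)|] = 32 − 31/16 = 481/16.
Numerically: ≈ 30.0625.
(This is only a lower bound; the true E[α(G)] may be larger.)

E[α(G)] ≥ 481/16 ≈ 30.0625.


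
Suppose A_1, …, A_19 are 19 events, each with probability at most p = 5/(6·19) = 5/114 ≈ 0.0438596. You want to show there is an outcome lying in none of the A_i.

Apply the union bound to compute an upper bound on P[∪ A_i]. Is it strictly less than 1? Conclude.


Union bound: P[∪_{i=1}^{19} A_i] ≤ Σ_i P[A_i] ≤ 19·p = 19·(5/114) = 5/6.
Numerically: 5/6 ≈ 0.8333333.
Is 5/6 < 1? YES.
Since P[∪ A_i] ≤ 5/6 < 1, the complement has P[∩ A_i^c] ≥ 1 − 5/6 = 1/6 > 0, so some outcome avoids every A_i.

19·p = 5/6 ≈ 0.8333333; existence CERTIFIED by the union bound.


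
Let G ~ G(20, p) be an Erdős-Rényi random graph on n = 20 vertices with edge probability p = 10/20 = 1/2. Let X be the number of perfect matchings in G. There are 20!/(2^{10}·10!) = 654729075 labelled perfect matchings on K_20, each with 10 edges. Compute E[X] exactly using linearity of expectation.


K_20 has 20!/(2^{10}·10!) = 654729075 labelled perfect matchings.
For each such perfect matching H, let X_H = 1 if all 10 edges of H are present in G. Then P[X_H = 1] = p^{10} = (1/2)^{10} = 1/1024.
Summing the indicators: E[X] = Σ_H E[X_H] = 654729075 · p^{10} = 654729075 · 1/1024 = 654729075/1024.
Numerically: E[X] ≈ 6.3938e+05.

E[X] = 654729075 · (1/2)^{10} = 654729075/1024 ≈ 6.3938e+05.


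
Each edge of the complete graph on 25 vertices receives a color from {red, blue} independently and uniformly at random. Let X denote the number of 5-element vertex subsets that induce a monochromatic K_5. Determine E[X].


Let X = Σ_S X_S over the C(25, 5) = 53130 subsets S of size 5, where X_S = 1 if the K_5 on S is monochromatic.
For a fixed S, the K_5 on S has C(5, 2) = 10 edges. P[all 10 edges red] = (1/2)^10, and likewise for blue, so P[monochromatic] = 2·(1/2)^10 = 2^{1 − 10} = 1/512.
Summing: E[X] = C(25, 5) · 2^{1 − 10} = 53130 · 1/512 = 26565/256.
Numerically: E[X] ≈ 103.770.

E[X] = C(25,5)·2^(1−C(5,2)) = 26565/256 ≈ 103.770.


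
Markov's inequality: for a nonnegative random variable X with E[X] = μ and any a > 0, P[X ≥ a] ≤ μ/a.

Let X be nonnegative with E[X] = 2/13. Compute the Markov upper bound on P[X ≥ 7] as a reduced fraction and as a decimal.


μ = E[X] = 2/13, a = 7.
Markov: P[X ≥ 7] ≤ μ/a = (2/13)/7 = 2/91.
Numerically: ≈ 0.0220.
(Since a = 7 > μ = 0.1538, the bound 2/91 is < 1 and informative.)

P[X ≥ 7] ≤ 2/91 ≈ 0.0220.


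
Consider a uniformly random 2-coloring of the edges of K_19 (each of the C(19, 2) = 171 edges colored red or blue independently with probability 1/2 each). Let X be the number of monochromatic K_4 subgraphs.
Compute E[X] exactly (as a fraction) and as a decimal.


Let X = Σ_S X_S over the C(19, 4) = 3876 subsets S of size 4, where X_S = 1 if the K_4 on S is monochromatic.
For a fixed S, the K_4 on S has C(4, 2) = 6 edges. P[all 6 edges red] = (1/2)^6, and likewise for blue, so P[monochromatic] = 2·(1/2)^6 = 2^{1 − 6} = 1/32.
By linearity: E[X] = C(19, 4) · 2^{1 − 6} = 3876 · 1/32 = 969/8.
Numerically: E[X] ≈ 121.125.

E[X] = C(19,4)·2^(1−C(4,2)) = 969/8 ≈ 121.125.


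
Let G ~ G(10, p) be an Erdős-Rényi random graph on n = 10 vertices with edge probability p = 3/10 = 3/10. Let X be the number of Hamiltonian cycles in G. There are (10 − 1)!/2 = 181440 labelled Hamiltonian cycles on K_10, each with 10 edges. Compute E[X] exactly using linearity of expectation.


K_10 has (10 − 1)!/2 = 181440 labelled Hamiltonian cycles.
For each such Hamiltonian cycle H, let X_H = 1 if all 10 edges of H are present in G. Then P[X_H = 1] = p^{10} = (3/10)^{10} = 59049/10000000000.
By linearity of expectation: E[X] = Σ_H E[X_H] = 181440 · p^{10} = 181440 · 59049/10000000000 = 33480783/31250000.
Numerically: E[X] ≈ 1.0714.

E[X] = 181440 · (3/10)^{10} = 33480783/31250000 ≈ 1.0714.


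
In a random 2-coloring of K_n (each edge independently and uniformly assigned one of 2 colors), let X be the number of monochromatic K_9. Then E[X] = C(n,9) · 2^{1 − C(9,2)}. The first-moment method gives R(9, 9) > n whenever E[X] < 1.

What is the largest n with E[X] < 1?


We need C(n, 9) · 2^{1 − 36} < 1, i.e. C(n, 9) < 2^{36 − 1} = 34359738368.
Check values of n near the boundary:
  n = 61: C(61, 9) = 17341763505; 17341763505 < 34359738368? YES
  n = 62: C(62, 9) = 20286591270; 20286591270 < 34359738368? YES
  n = 63: C(63, 9) = 23667689815; 23667689815 < 34359738368? YES
  n = 64: C(64, 9) = 27540584512; 27540584512 < 34359738368? YES
  n = 65: C(65, 9) = 31966749880; 31966749880 < 34359738368? YES
  n = 66: C(66, 9) = 37014131440; 37014131440 < 34359738368? NO
The largest n with C(n, 9) < 34359738368 is n = 65 (where E[X] = 3995843735/4294967296 ≈ 0.930). Hence R(9, 9) > 65, i.e. R(9, 9) ≥ 66.

Largest n = 65; hence R(9, 9) > 65.


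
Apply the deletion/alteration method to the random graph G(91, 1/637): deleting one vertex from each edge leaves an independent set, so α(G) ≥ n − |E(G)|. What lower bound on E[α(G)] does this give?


E[|E(G)|] = C(91, 2)·p = 4095 · (1/637) = 45/7.
E[α(G)] ≥ n − E[|E(G)|] = 91 − 45/7 = 592/7.
Numerically: ≈ 84.57143.
(This is only a lower bound; the true E[α(G)] may be larger.)

E[α(G)] ≥ 592/7 ≈ 84.57143.


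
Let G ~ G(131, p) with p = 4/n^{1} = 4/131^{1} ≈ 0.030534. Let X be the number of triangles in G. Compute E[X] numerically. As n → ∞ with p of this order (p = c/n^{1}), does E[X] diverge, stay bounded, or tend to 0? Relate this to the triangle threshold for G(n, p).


Number of potential triangles: C(131, 3) = 366145.
Each occurs with probability p³ ≈ (0.030534)³ ≈ 2.8468598e-05.
By linearity: E[X] = C(131, 3)·p³ ≈ 366145 · 2.8468598e-05 ≈ 10.42363.
Here α = 1, so p = 4/n is exactly at the triangle threshold p ~ 1/n. Asymptotically E[X] → c³/6 = 4³/6 = 32/3 ≈ 10.66667, a bounded constant. In this regime the triangle count is asymptotically Poisson(c³/6).

E[X] ≈ 10.42363; in regime p = Θ(1/n^{1}) E[X] stays bounded (at the triangle threshold p ~ 1/n).


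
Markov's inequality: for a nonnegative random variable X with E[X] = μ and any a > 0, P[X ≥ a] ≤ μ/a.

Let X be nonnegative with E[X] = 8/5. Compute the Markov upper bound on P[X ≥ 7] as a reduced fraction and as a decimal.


μ = E[X] = 8/5, a = 7.
Markov: P[X ≥ 7] ≤ μ/a = (8/5)/7 = 8/35.
Numerically: ≈ 0.228571.
(Since a = 7 > μ = 1.600000, the bound 8/35 is < 1 and informative.)

P[X ≥ 7] ≤ 8/35 ≈ 0.228571.


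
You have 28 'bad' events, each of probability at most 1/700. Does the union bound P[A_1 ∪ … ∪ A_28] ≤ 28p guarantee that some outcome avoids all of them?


Union bound: P[∪_{i=1}^{28} A_i] ≤ Σ_i P[A_i] ≤ 28·p = 28·(1/700) = 1/25.
Numerically: 1/25 ≈ 0.040.
Is 1/25 < 1? YES.
Since P[∪ A_i] ≤ 1/25 < 1, the complement has P[∩ A_i^c] ≥ 1 − 1/25 = 24/25 > 0, so some outcome avoids every A_i.

28·p = 1/25 ≈ 0.040; existence CERTIFIED by the union bound.


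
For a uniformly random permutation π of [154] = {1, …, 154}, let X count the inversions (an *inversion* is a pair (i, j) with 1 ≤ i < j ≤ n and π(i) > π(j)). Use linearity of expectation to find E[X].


Write X = Σ X_I over the C(154, 2) = 11781 pairs i < j, with X_I the indicator of one inversion.
There are 11781 indicators.
For each fixed pair i < j, the values π(i) and π(j) are two distinct elements of {1, …, 154} in uniformly random order; by symmetry P[π(i) > π(j)] = 1/2.
By linearity: E[X] = 11781 · (1/2) = C(154, 2) · (1/2) = 11781/2 = 11781/2 ≈ 5890.500.

E[X] = 11781/2 = 5890.500.


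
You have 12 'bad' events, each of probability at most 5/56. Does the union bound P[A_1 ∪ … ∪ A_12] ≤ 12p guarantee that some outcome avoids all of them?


Union bound: P[∪_{i=1}^{12} A_i] ≤ Σ_i P[A_i] ≤ 12·p = 12·(5/56) = 15/14.
Numerically: 15/14 ≈ 1.071429.
Is 15/14 < 1? NO.
Since the bound 15/14 is ≥ 1, the union bound is uninformative here; it does NOT by itself certify existence.

12·p = 15/14 ≈ 1.071429; existence NOT certified by the union bound.


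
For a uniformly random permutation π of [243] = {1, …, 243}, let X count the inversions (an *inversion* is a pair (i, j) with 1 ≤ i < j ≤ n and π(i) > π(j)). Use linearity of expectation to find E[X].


Write X = Σ X_I over the C(243, 2) = 29403 pairs i < j, with X_I the indicator of one inversion.
There are 29403 indicators.
For each fixed pair i < j, the values π(i) and π(j) are two distinct elements of {1, …, 243} in uniformly random order; by symmetry P[π(i) > π(j)] = 1/2.
By linearity: E[X] = 29403 · (1/2) = C(243, 2) · (1/2) = 29403/2 = 29403/2 ≈ 14701.50000.

E[X] = 29403/2 = 14701.50000.


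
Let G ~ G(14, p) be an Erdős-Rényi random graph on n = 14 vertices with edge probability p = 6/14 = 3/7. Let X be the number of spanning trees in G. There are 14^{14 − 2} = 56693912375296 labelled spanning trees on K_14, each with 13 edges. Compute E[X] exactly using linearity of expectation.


K_14 has 14^{14 − 2} = 56693912375296 labelled spanning trees.
For each such spanning tree H, let X_H = 1 if all 13 edges of H are present in G. Then P[X_H = 1] = p^{13} = (3/7)^{13} = 1594323/96889010407.
By linearity: E[X] = Σ_H E[X_H] = 56693912375296 · p^{13} = 56693912375296 · 1594323/96889010407 = 6530347008/7.
Numerically: E[X] ≈ 9.32907e+08.

E[X] = 56693912375296 · (3/7)^{13} = 6530347008/7 ≈ 9.32907e+08.


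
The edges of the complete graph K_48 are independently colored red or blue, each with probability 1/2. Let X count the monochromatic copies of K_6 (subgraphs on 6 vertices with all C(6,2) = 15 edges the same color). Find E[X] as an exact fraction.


Let X = Σ_S X_S over the C(48, 6) = 12271512 subsets S of size 6, where X_S = 1 if the K_6 on S is monochromatic.
For a fixed S, the K_6 on S has C(6, 2) = 15 edges. P[all 15 edges red] = (1/2)^15, and likewise for blue, so P[monochromatic] = 2·(1/2)^15 = 2^{1 − 15} = 1/16384.
By linearity of expectation: E[X] = C(48, 6) · 2^{1 − 15} = 12271512 · 1/16384 = 1533939/2048.
Numerically: E[X] ≈ 748.9937.

E[X] = C(48,6)·2^(1−C(6,2)) = 1533939/2048 ≈ 748.9937.


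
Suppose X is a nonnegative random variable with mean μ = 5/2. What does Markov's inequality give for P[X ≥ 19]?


μ = E[X] = 5/2, a = 19.
Markov: P[X ≥ 19] ≤ μ/a = (5/2)/19 = 5/38.
Numerically: ≈ 0.131579.
(Since a = 19 > μ = 2.500000, the bound 5/38 is < 1 and informative.)

P[X ≥ 19] ≤ 5/38 ≈ 0.131579.


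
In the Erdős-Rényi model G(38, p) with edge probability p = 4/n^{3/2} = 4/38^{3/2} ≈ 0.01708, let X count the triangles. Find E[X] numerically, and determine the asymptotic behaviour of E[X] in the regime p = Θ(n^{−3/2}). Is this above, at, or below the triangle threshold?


Number of potential triangles: C(38, 3) = 8436.
Each occurs with probability p³ ≈ (0.01708)³ ≈ 4.979134e-06.
By linearity: E[X] = C(38, 3)·p³ ≈ 8436 · 4.979134e-06 ≈ 0.0420.
Since α = 3/2 > 1, p = c/n^{3/2} = o(1/n) is below the triangle threshold p ~ 1/n. Asymptotically E[X] ~ (c³/6)·n^{3(1−α)} = (4³/6)·n^{-1.5} → 0, so by Markov's inequality G has no triangles w.h.p.

E[X] ≈ 0.0420; in regime p = Θ(1/n^{3/2}) E[X] tends to 0 (below the triangle threshold p ~ 1/n).


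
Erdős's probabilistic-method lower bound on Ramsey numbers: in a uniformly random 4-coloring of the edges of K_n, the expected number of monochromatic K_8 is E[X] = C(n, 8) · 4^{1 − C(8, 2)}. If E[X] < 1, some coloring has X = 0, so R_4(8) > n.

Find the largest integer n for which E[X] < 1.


We need C(n, 8) · 4^{1 − 28} < 1, i.e. C(n, 8) < 4^{28 − 1} = 18014398509481984.
Check values of n near the boundary:
  n = 406: C(406, 8) = 17082453897995850; 17082453897995850 < 18014398509481984? YES
  n = 407: C(407, 8) = 17424959239309050; 17424959239309050 < 18014398509481984? YES
  n = 408: C(408, 8) = 17773458424095231; 17773458424095231 < 18014398509481984? YES
  n = 409: C(409, 8) = 18128041135797879; 18128041135797879 < 18014398509481984? NO
The largest n with C(n, 8) < 18014398509481984 is n = 408 (where E[X] = 17773458424095231/18014398509481984 ≈ 0.9866). Hence R_4(8) > 408, i.e. R_4(8) ≥ 409.

Largest n = 408; hence R_4(8) > 408.


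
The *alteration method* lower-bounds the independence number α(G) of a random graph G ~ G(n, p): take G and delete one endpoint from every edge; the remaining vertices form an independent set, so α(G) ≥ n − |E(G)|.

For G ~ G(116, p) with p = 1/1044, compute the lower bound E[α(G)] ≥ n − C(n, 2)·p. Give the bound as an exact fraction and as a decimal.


E[|E(G)|] = C(116, 2)·p = 6670 · (1/1044) = 115/18.
E[α(G)] ≥ n − E[|E(G)|] = 116 − 115/18 = 1973/18.
Numerically: ≈ 109.6111.
(This is only a lower bound; the true E[α(G)] may be larger.)

E[α(G)] ≥ 1973/18 ≈ 109.6111.


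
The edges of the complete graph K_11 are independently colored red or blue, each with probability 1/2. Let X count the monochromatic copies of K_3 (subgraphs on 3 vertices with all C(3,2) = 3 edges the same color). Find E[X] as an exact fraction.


Let X = Σ_S X_S over the C(11, 3) = 165 subsets S of size 3, where X_S = 1 if the K_3 on S is monochromatic.
For a fixed S, the K_3 on S has C(3, 2) = 3 edges. P[all 3 edges red] = (1/2)^3, and likewise for blue, so P[monochromatic] = 2·(1/2)^3 = 2^{1 − 3} = 1/4.
Summing: E[X] = C(11, 3) · 2^{1 − 3} = 165 · 1/4 = 165/4.
Numerically: E[X] ≈ 41.250000.

E[X] = C(11,3)·2^(1−C(3,2)) = 165/4 ≈ 41.250000.


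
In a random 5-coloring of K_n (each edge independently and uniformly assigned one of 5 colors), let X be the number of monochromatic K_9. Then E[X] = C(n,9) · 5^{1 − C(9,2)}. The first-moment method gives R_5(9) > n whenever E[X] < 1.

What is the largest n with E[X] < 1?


We need C(n, 9) · 5^{1 − 36} < 1, i.e. C(n, 9) < 5^{36 − 1} = 2910383045673370361328125.
Check values of n near the boundary:
  n = 2170: C(2170, 9) = 2891746779868845075610510; 2891746779868845075610510 < 2910383045673370361328125? YES
  n = 2171: C(2171, 9) = 2903784578674959601827205; 2903784578674959601827205 < 2910383045673370361328125? YES
  n = 2172: C(2172, 9) = 2915866900084148060642020; 2915866900084148060642020 < 2910383045673370361328125? NO
  n = 2173: C(2173, 9) = 2927993888115921319674265; 2927993888115921319674265 < 2910383045673370361328125? NO
The largest n with C(n, 9) < 2910383045673370361328125 is n = 2171 (where E[X] = 580756915734991920365441/582076609134674072265625 ≈ 0.99773). Hence R_5(9) > 2171, i.e. R_5(9) ≥ 2172.

Largest n = 2171; hence R_5(9) > 2171.


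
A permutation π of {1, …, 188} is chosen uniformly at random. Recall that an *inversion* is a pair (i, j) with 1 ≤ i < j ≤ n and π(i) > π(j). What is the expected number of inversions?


Write X = Σ X_I over the C(188, 2) = 17578 pairs i < j, with X_I the indicator of one inversion.
There are 17578 indicators.
For each fixed pair i < j, the values π(i) and π(j) are two distinct elements of {1, …, 188} in uniformly random order; by symmetry P[π(i) > π(j)] = 1/2.
By linearity: E[X] = 17578 · (1/2) = C(188, 2) · (1/2) = 17578/2 = 8789 ≈ 8789.000.

E[X] = 8789 = 8789.000.


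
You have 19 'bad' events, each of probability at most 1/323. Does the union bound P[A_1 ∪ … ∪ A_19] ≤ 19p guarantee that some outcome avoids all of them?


Union bound: P[∪_{i=1}^{19} A_i] ≤ Σ_i P[A_i] ≤ 19·p = 19·(1/323) = 1/17.
Numerically: 1/17 ≈ 0.058824.
Is 1/17 < 1? YES.
Since P[∪ A_i] ≤ 1/17 < 1, the complement has P[∩ A_i^c] ≥ 1 − 1/17 = 16/17 > 0, so some outcome avoids every A_i.

19·p = 1/17 ≈ 0.058824; existence CERTIFIED by the union bound.


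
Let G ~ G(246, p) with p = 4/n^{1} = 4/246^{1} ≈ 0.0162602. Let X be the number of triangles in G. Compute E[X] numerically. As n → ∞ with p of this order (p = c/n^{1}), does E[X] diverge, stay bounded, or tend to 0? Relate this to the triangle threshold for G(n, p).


Number of potential triangles: C(246, 3) = 2450980.
Each occurs with probability p³ ≈ (0.0162602)³ ≈ 4.29907135e-06.
By linearity: E[X] = C(246, 3)·p³ ≈ 2450980 · 4.29907135e-06 ≈ 10.536938.
Here α = 1, so p = 4/n is exactly at the triangle threshold p ~ 1/n. Asymptotically E[X] → c³/6 = 4³/6 = 32/3 ≈ 10.666667, a bounded constant. In this regime the triangle count is asymptotically Poisson(c³/6).

E[X] ≈ 10.536938; in regime p = Θ(1/n^{1}) E[X] stays bounded (at the triangle threshold p ~ 1/n).


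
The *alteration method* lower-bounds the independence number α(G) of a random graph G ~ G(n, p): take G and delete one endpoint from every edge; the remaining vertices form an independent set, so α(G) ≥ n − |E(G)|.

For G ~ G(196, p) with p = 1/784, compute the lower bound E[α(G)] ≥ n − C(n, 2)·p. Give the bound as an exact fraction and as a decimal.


E[|E(G)|] = C(196, 2)·p = 19110 · (1/784) = 195/8.
E[α(G)] ≥ n − E[|E(G)|] = 196 − 195/8 = 1373/8.
Numerically: ≈ 171.6250.
(This is only a lower bound; the true E[α(G)] may be larger.)

E[α(G)] ≥ 1373/8 ≈ 171.6250.


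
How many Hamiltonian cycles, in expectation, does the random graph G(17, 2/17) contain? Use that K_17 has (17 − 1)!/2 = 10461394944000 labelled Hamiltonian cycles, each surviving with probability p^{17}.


K_17 has (17 − 1)!/2 = 10461394944000 labelled Hamiltonian cycles.
For each such Hamiltonian cycle H, let X_H = 1 if all 17 edges of H are present in G. Then P[X_H = 1] = p^{17} = (2/17)^{17} = 131072/827240261886336764177.
Summing the indicators: E[X] = Σ_H E[X_H] = 10461394944000 · p^{17} = 10461394944000 · 131072/827240261886336764177 = 1371195958099968000/827240261886336764177.
Numerically: E[X] ≈ 0.00166.

E[X] = 10461394944000 · (2/17)^{17} = 1371195958099968000/827240261886336764177 ≈ 0.00166.


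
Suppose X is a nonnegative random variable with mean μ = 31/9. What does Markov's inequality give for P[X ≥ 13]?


μ = E[X] = 31/9, a = 13.
Markov: P[X ≥ 13] ≤ μ/a = (31/9)/13 = 31/117.
Numerically: ≈ 0.26496.
(Since a = 13 > μ = 3.44444, the bound 31/117 is < 1 and informative.)

P[X ≥ 13] ≤ 31/117 ≈ 0.26496.


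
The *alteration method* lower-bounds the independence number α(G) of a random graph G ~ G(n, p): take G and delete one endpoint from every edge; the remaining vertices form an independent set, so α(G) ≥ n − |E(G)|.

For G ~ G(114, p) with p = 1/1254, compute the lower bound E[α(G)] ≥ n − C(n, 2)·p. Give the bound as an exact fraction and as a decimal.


E[|E(G)|] = C(114, 2)·p = 6441 · (1/1254) = 113/22.
E[α(G)] ≥ n − E[|E(G)|] = 114 − 113/22 = 2395/22.
Numerically: ≈ 108.863636.
(This is only a lower bound; the true E[α(G)] may be larger.)

E[α(G)] ≥ 2395/22 ≈ 108.863636.


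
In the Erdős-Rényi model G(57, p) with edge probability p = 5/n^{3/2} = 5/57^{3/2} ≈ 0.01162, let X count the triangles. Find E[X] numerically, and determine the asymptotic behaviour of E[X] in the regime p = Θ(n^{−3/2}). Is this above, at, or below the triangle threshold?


Number of potential triangles: C(57, 3) = 29260.
Each occurs with probability p³ ≈ (0.01162)³ ≈ 1.568459e-06.
By linearity: E[X] = C(57, 3)·p³ ≈ 29260 · 1.568459e-06 ≈ 0.0459.
Since α = 3/2 > 1, p = c/n^{3/2} = o(1/n) is below the triangle threshold p ~ 1/n. Asymptotically E[X] ~ (c³/6)·n^{3(1−α)} = (5³/6)·n^{-1.5} → 0, so by Markov's inequality G has no triangles w.h.p.

E[X] ≈ 0.0459; in regime p = Θ(1/n^{3/2}) E[X] tends to 0 (below the triangle threshold p ~ 1/n).


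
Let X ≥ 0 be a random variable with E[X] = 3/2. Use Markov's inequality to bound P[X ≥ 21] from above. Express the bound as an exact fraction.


μ = E[X] = 3/2, a = 21.
Markov: P[X ≥ 21] ≤ μ/a = (3/2)/21 = 1/14.
Numerically: ≈ 0.071429.
(Since a = 21 > μ = 1.500000, the bound 1/14 is < 1 and informative.)

P[X ≥ 21] ≤ 1/14 ≈ 0.071429.


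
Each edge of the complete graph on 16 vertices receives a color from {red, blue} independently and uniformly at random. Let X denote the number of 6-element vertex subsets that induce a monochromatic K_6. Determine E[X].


Let X = Σ_S X_S over the C(16, 6) = 8008 subsets S of size 6, where X_S = 1 if the K_6 on S is monochromatic.
For a fixed S, the K_6 on S has C(6, 2) = 15 edges. P[all 15 edges red] = (1/2)^15, and likewise for blue, so P[monochromatic] = 2·(1/2)^15 = 2^{1 − 15} = 1/16384.
Summing: E[X] = C(16, 6) · 2^{1 − 15} = 8008 · 1/16384 = 1001/2048.
Numerically: E[X] ≈ 0.489.

E[X] = C(16,6)·2^(1−C(6,2)) = 1001/2048 ≈ 0.489.


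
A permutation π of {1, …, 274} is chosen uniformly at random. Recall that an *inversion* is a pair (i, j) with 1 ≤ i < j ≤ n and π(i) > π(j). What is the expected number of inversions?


Write X = Σ X_I over the C(274, 2) = 37401 pairs i < j, with X_I the indicator of one inversion.
There are 37401 indicators.
For each fixed pair i < j, the values π(i) and π(j) are two distinct elements of {1, …, 274} in uniformly random order; by symmetry P[π(i) > π(j)] = 1/2.
By linearity: E[X] = 37401 · (1/2) = C(274, 2) · (1/2) = 37401/2 = 37401/2 ≈ 18700.500.

E[X] = 37401/2 = 18700.500.


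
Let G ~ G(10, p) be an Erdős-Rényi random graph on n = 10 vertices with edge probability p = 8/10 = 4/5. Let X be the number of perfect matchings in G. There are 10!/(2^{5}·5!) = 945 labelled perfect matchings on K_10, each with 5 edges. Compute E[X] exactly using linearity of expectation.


K_10 has 10!/(2^{5}·5!) = 945 labelled perfect matchings.
For each such perfect matching H, let X_H = 1 if all 5 edges of H are present in G. Then P[X_H = 1] = p^{5} = (4/5)^{5} = 1024/3125.
By linearity of expectation: E[X] = Σ_H E[X_H] = 945 · p^{5} = 945 · 1024/3125 = 193536/625.
Numerically: E[X] ≈ 310.

E[X] = 945 · (4/5)^{5} = 193536/625 ≈ 310.


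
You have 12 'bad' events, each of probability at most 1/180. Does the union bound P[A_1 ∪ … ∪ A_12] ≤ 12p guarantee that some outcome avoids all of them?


Union bound: P[∪_{i=1}^{12} A_i] ≤ Σ_i P[A_i] ≤ 12·p = 12·(1/180) = 1/15.
Numerically: 1/15 ≈ 0.0667.
Is 1/15 < 1? YES.
Since P[∪ A_i] ≤ 1/15 < 1, the complement has P[∩ A_i^c] ≥ 1 − 1/15 = 14/15 > 0, so some outcome avoids every A_i.

12·p = 1/15 ≈ 0.0667; existence CERTIFIED by the union bound.


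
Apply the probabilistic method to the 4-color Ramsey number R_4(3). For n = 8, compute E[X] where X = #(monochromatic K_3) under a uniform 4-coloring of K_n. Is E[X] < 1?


E[X] = C(8, 3) · 4^{1 − 3} = 56 · 4^{−2} = 56/16.
As a reduced fraction: E[X] = 7/2 ≈ 3.500000.
Is E[X] < 1? NO.
Since E[X] ≥ 1, the first-moment bound is inconclusive at n = 8; it does NOT by itself certify R_4(3) > 8.

E[X] = 7/2 ≈ 3.500000; E[X] ≥ 1; first-moment method inconclusive here.


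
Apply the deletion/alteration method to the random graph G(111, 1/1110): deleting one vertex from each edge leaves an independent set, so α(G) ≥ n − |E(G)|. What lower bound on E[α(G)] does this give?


E[|E(G)|] = C(111, 2)·p = 6105 · (1/1110) = 11/2.
E[α(G)] ≥ n − E[|E(G)|] = 111 − 11/2 = 211/2.
Numerically: ≈ 105.500000.
(This is only a lower bound; the true E[α(G)] may be larger.)

E[α(G)] ≥ 211/2 ≈ 105.500000.


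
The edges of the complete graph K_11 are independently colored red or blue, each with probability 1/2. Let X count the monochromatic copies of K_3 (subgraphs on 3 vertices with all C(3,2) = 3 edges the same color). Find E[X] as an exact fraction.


Let X = Σ_S X_S over the C(11, 3) = 165 subsets S of size 3, where X_S = 1 if the K_3 on S is monochromatic.
For a fixed S, the K_3 on S has C(3, 2) = 3 edges. P[all 3 edges red] = (1/2)^3, and likewise for blue, so P[monochromatic] = 2·(1/2)^3 = 2^{1 − 3} = 1/4.
Summing: E[X] = C(11, 3) · 2^{1 − 3} = 165 · 1/4 = 165/4.
Numerically: E[X] ≈ 41.250.

E[X] = C(11,3)·2^(1−C(3,2)) = 165/4 ≈ 41.250.


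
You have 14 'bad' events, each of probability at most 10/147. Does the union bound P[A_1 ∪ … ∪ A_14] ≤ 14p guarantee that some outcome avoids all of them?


Union bound: P[∪_{i=1}^{14} A_i] ≤ Σ_i P[A_i] ≤ 14·p = 14·(10/147) = 20/21.
Numerically: 20/21 ≈ 0.95238.
Is 20/21 < 1? YES.
Since P[∪ A_i] ≤ 20/21 < 1, the complement has P[∩ A_i^c] ≥ 1 − 20/21 = 1/21 > 0, so some outcome avoids every A_i.

14·p = 20/21 ≈ 0.95238; existence CERTIFIED by the union bound.


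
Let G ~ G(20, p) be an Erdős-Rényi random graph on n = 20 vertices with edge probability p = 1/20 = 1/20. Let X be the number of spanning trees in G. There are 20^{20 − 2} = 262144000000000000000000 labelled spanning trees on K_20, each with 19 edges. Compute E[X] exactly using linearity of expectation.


K_20 has 20^{20 − 2} = 262144000000000000000000 labelled spanning trees.
For each such spanning tree H, let X_H = 1 if all 19 edges of H are present in G. Then P[X_H = 1] = p^{19} = (1/20)^{19} = 1/5242880000000000000000000.
By linearity: E[X] = Σ_H E[X_H] = 262144000000000000000000 · p^{19} = 262144000000000000000000 · 1/5242880000000000000000000 = 1/20.
Numerically: E[X] ≈ 0.05.

E[X] = 262144000000000000000000 · (1/20)^{19} = 1/20 ≈ 0.05.


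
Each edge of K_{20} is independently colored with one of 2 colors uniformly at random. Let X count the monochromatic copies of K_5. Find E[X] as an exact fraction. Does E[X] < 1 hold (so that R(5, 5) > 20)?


E[X] = C(20, 5) · 2^{1 − 10} = 15504 · 2^{−9} = 15504/512.
As a reduced fraction: E[X] = 969/32 ≈ 30.281.
Is E[X] < 1? NO.
Since E[X] ≥ 1, the first-moment bound is inconclusive at n = 20; it does NOT by itself certify R(5, 5) > 20.

E[X] = 969/32 ≈ 30.281; E[X] ≥ 1; first-moment method inconclusive here.
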